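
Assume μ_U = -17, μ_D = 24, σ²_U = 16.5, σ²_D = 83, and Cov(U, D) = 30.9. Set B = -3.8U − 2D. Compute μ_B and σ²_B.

μ_B = (-3.8)·μ_U + (-2)·μ_D = (-3.8)·(-17) + (-2)·24 = 16.6.
σ²_B = a²·σ²_U + b²·σ²_D + 2ab·Cov(U, D) with a = -3.8, b = -2.
= (-3.8)²·16.5 + (-2)²·83 + 2·(-3.8)·(-2)·30.9
= 238.26 + 332 + 469.68 = 1039.94.

μ_B = 16.6, σ²_B = 1039.94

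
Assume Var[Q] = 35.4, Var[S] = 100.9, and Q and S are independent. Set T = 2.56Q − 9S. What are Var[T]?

Var[T] = a²·Var[Q] + b²·Var[S] + 2ab·covariance of Q and S with a = 2.56, b = -9.
Independence gives covariance of Q and S = 0.
= 2.56²·35.4 + (-9)²·100.9 + 2·2.56·(-9)·0
= 231.99744 + 8172.9 + 0 = 8404.89744.

Var[T] = 8404.89744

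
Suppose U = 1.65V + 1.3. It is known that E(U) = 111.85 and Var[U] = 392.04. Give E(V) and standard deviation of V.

E(V) = 67, standard deviation of V = 12

From U = 1.65V + 1.3: E(U) = a·E(V) + b, so E(V) = (E(U) − b)/a = (111.85 − 1.3)/1.65 = 67.
standard deviation of U = √392.04 = 19.8.
standard deviation of U = |a|·standard deviation of V, so standard deviation of V = 19.8/|1.65| = 12.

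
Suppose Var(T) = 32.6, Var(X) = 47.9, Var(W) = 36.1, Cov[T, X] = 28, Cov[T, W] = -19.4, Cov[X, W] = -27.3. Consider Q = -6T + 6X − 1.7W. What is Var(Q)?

Var(Q) = 1147.489

Var(Q) = a²·Var(T) + b²·Var(X) + c²·Var(W) + 2ab·Cov[T, X] + 2ac·Cov[T, W] + 2bc·Cov[X, W], with a = -6, b = 6, c = -1.7.
= 1173.6 + 1724.4 + 104.329 + (-2016) + (-395.76) + 556.92
= 1147.489.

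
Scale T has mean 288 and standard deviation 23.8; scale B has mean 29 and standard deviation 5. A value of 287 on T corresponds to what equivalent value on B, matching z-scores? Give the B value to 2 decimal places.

z = (287 − 288)/23.8 ≈ -0.042.
B = 29 + z·5 = 29 + (287 − 288)·5/23.8 ≈ 28.79.

B = 28.79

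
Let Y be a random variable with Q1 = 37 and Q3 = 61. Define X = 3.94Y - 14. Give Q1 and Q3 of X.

a = 3.94 > 0: Q1(X) = a·Q1(Y)+b = 131.78, Q3(X) = a·Q3(Y)+b = 226.34.

Q1(X) = 131.78, Q3(X) = 226.34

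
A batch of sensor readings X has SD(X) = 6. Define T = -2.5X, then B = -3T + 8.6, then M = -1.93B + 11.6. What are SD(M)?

SD(T) = |-2.5|·6 = 15.
SD(B) = |-3|·15 = 45.
SD(M) = |-1.93|·45 = 86.85.

SD(M) = 86.85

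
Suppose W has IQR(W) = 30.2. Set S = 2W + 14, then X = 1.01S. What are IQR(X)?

IQR(X) = 61.004

IQR(S) = |2|·30.2 = 60.4.
IQR(X) = |1.01|·60.4 = 61.004.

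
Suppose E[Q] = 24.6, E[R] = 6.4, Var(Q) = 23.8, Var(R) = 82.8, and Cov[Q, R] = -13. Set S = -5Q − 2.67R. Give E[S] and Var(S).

E[S] = (-5)·E[Q] + (-2.67)·E[R] = (-5)·24.6 + (-2.67)·6.4 = -140.088.
Var(S) = a²·Var(Q) + b²·Var(R) + 2ab·Cov[Q, R] with a = -5, b = -2.67.
= (-5)²·23.8 + (-2.67)²·82.8 + 2·(-5)·(-2.67)·(-13)
= 595 + 590.27292 + (-347.1) = 838.17292.

E[S] = -140.088, Var(S) = 838.17292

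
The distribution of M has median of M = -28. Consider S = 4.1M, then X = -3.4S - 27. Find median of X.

median of X = 363.32

median of S = 4.1·(-28) = -114.8.
median of X = (-3.4)·(-114.8) + (-27) = 363.32.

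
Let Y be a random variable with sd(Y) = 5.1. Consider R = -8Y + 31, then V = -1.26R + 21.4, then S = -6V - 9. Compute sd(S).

sd(S) = 308.448

sd(R) = |-8|·5.1 = 40.8.
sd(V) = |-1.26|·40.8 = 51.408.
sd(S) = |-6|·51.408 = 308.448.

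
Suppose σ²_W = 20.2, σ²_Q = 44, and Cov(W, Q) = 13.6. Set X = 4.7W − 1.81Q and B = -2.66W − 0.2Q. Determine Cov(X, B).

By bilinearity, Cov(X, B) = ac·σ²_W + bd·σ²_Q + (ad+bc)·Cov(W, Q), with a=4.7, b=-1.81, c=-2.66, d=-0.2.
ac·σ²_W = 4.7·(-2.66)·20.2 = -252.5404
bd·σ²_Q = (-1.81)·(-0.2)·44 = 15.928
(ad+bc)·Cov(W, Q) = (3.8746)·13.6 = 52.69456
Cov(X, B) = -252.5404 + 15.928 + 52.69456 = -183.91784.

Cov(X, B) = -183.91784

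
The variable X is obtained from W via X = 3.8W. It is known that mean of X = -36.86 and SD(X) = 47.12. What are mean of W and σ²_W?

mean of W = -9.7, σ²_W = 153.76

From X = 3.8W: mean of X = a·mean of W + b, so mean of W = (mean of X − b)/a = (-36.86 − 0)/3.8 = -9.7.
σ²_X = 47.12² = 2220.2944.
σ²_X = a²·σ²_W, so σ²_W = 2220.2944/3.8² = 153.76.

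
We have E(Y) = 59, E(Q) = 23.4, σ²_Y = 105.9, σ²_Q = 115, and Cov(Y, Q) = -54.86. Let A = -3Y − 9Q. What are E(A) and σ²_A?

E(A) = (-3)·E(Y) + (-9)·E(Q) = (-3)·59 + (-9)·23.4 = -387.6.
σ²_A = a²·σ²_Y + b²·σ²_Q + 2ab·Cov(Y, Q) with a = -3, b = -9.
= (-3)²·105.9 + (-9)²·115 + 2·(-3)·(-9)·(-54.86)
= 953.1 + 9315 + (-2962.44) = 7305.66.

E(A) = -387.6, σ²_A = 7305.66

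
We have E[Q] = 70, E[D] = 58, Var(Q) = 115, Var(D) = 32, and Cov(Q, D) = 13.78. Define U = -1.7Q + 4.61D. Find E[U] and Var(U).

E[U] = (-1.7)·E[Q] + 4.61·E[D] = (-1.7)·70 + 4.61·58 = 148.38.
Var(U) = a²·Var(Q) + b²·Var(D) + 2ab·Cov(Q, D) with a = -1.7, b = 4.61.
= (-1.7)²·115 + 4.61²·32 + 2·(-1.7)·4.61·13.78
= 332.35 + 680.0672 + (-215.98772) = 796.42948.

E[U] = 148.38, Var(U) = 796.42948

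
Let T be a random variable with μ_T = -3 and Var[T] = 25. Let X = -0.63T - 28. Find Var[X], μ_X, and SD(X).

Var[X] = 9.9225, μ_X = -26.11, SD(X) = 3.15

X = -0.63T - 28 is linear with a = -0.63, b = -28.
Var[X] = a²·Var[T] = (-0.63)²·25 = 9.9225 (the additive constant -28 does not affect variance).
μ_X = a·μ_T + b = (-0.63)·(-3) + (-28) = -26.11.
SD(T) = √25 = 5.
SD(X) = |a|·SD(T) = |-0.63|·5 = 3.15.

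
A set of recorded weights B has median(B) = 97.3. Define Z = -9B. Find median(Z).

A linear map preserves order up to sign, so median(Z) = a·median(B) + b = (-9)·97.3 = -875.7.

median(Z) = -875.7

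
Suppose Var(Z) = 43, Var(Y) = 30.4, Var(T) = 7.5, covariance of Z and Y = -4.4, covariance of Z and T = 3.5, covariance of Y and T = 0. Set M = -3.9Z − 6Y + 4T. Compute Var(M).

Var(M) = a²·Var(Z) + b²·Var(Y) + c²·Var(T) + 2ab·covariance of Z and Y + 2ac·covariance of Z and T + 2bc·covariance of Y and T, with a = -3.9, b = -6, c = 4.
= 654.03 + 1094.4 + 120 + (-205.92) + (-109.2) + 0
= 1553.31.

Var(M) = 1553.31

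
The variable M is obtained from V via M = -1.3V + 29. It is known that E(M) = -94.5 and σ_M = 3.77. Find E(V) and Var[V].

E(V) = 95, Var[V] = 8.41

From M = -1.3V + 29: E(M) = a·E(V) + b, so E(V) = (E(M) − b)/a = (-94.5 − 29)/(-1.3) = 95.
Var[M] = 3.77² = 14.2129.
Var[M] = a²·Var[V], so Var[V] = 14.2129/(-1.3)² = 8.41.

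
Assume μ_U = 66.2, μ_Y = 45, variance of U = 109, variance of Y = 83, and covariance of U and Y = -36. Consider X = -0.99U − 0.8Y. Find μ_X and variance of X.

μ_X = (-0.99)·μ_U + (-0.8)·μ_Y = (-0.99)·66.2 + (-0.8)·45 = -101.538.
variance of X = a²·variance of U + b²·variance of Y + 2ab·covariance of U and Y with a = -0.99, b = -0.8.
= (-0.99)²·109 + (-0.8)²·83 + 2·(-0.99)·(-0.8)·(-36)
= 106.8309 + 53.12 + (-57.024) = 102.9269.

μ_X = -101.538, variance of X = 102.9269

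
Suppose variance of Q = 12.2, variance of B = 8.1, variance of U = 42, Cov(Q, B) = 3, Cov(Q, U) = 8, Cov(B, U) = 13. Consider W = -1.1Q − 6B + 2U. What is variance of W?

variance of W = 166.762

variance of W = a²·variance of Q + b²·variance of B + c²·variance of U + 2ab·Cov(Q, B) + 2ac·Cov(Q, U) + 2bc·Cov(B, U), with a = -1.1, b = -6, c = 2.
= 14.762 + 291.6 + 168 + 39.6 + (-35.2) + (-312)
= 166.762.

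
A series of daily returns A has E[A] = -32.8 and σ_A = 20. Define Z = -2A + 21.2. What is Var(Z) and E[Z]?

Var(Z) = 1600, E[Z] = 86.8

Z = -2A + 21.2 is linear with a = -2, b = 21.2.
Var(A) = 20² = 400.
Var(Z) = a²·Var(A) = (-2)²·400 = 1600 (the additive constant 21.2 does not affect variance).
E[Z] = a·E[A] + b = (-2)·(-32.8) + 21.2 = 86.8.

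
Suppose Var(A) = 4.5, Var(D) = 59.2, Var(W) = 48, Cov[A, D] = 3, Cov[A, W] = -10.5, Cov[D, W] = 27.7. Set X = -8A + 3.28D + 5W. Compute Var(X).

Var(X) = a²·Var(A) + b²·Var(D) + c²·Var(W) + 2ab·Cov[A, D] + 2ac·Cov[A, W] + 2bc·Cov[D, W], with a = -8, b = 3.28, c = 5.
= 288 + 636.89728 + 1200 + (-157.44) + 840 + 908.56
= 3716.01728.

Var(X) = 3716.01728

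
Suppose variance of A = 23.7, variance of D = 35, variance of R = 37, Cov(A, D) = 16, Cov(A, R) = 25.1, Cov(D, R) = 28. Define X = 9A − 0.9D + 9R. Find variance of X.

variance of X = a²·variance of A + b²·variance of D + c²·variance of R + 2ab·Cov(A, D) + 2ac·Cov(A, R) + 2bc·Cov(D, R), with a = 9, b = -0.9, c = 9.
= 1919.7 + 28.35 + 2997 + (-259.2) + 4066.2 + (-453.6)
= 8298.45.

variance of X = 8298.45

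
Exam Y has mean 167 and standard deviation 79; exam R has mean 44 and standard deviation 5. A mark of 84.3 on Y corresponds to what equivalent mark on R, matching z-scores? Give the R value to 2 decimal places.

z = (84.3 − 167)/79 ≈ -1.0468.
R = 44 + z·5 = 44 + (84.3 − 167)·5/79 ≈ 38.77.

R = 38.77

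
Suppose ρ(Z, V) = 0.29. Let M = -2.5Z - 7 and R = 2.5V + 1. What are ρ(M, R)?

ρ(M, R) = -0.29

Linear rescalings preserve |correlation|; the slopes -2.5 and 2.5 have opposite signs, so the correlation flips sign: ρ(M, R) = −ρ(Z, V) = -0.29.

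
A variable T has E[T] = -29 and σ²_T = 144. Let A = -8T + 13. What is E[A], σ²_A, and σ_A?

A = -8T + 13 is linear with a = -8, b = 13.
E[A] = a·E[T] + b = (-8)·(-29) + 13 = 245.
σ²_A = a²·σ²_T = (-8)²·144 = 9216 (the additive constant 13 does not affect variance).
σ_T = √144 = 12.
σ_A = |a|·σ_T = |-8|·12 = 96.

E[A] = 245, σ²_A = 9216, σ_A = 96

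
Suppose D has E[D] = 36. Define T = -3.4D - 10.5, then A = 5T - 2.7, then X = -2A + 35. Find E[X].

E[T] = (-3.4)·36 + (-10.5) = -132.9.
E[A] = 5·(-132.9) + (-2.7) = -667.2.
E[X] = (-2)·(-667.2) + 35 = 1369.4.

E[X] = 1369.4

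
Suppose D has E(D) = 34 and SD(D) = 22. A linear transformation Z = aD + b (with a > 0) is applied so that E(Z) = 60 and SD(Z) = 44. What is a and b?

SD(Z) = a·SD(D) (a > 0), so a = 44/22 = 2.
E(Z) = a·E(D) + b, so b = 60 − 2·34 = -8.

a = 2, b = -8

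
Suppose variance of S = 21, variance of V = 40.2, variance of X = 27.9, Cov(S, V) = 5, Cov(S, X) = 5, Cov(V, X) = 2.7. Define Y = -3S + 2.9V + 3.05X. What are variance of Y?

variance of Y = 655.88475

variance of Y = a²·variance of S + b²·variance of V + c²·variance of X + 2ab·Cov(S, V) + 2ac·Cov(S, X) + 2bc·Cov(V, X), with a = -3, b = 2.9, c = 3.05.
= 189 + 338.082 + 259.53975 + (-87) + (-91.5) + 47.763
= 655.88475.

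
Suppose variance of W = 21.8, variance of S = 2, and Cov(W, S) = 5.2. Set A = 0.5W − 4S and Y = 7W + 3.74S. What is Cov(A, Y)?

Cov(A, Y) = -89.496

By bilinearity, Cov(A, Y) = ac·variance of W + bd·variance of S + (ad+bc)·Cov(W, S), with a=0.5, b=-4, c=7, d=3.74.
ac·variance of W = 0.5·7·21.8 = 76.3
bd·variance of S = (-4)·3.74·2 = -29.92
(ad+bc)·Cov(W, S) = (-26.13)·5.2 = -135.876
Cov(A, Y) = 76.3 + (-29.92) + (-135.876) = -89.496.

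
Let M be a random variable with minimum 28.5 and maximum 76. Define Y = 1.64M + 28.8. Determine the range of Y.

Range of M = 76 − 28.5 = 47.5.
Range(Y) = |a|·Range(M) = |1.64|·47.5 = 77.9.

Range(Y) = 77.9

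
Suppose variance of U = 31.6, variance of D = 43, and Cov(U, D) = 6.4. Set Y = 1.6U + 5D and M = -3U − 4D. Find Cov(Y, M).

By bilinearity, Cov(Y, M) = ac·variance of U + bd·variance of D + (ad+bc)·Cov(U, D), with a=1.6, b=5, c=-3, d=-4.
ac·variance of U = 1.6·(-3)·31.6 = -151.68
bd·variance of D = 5·(-4)·43 = -860
(ad+bc)·Cov(U, D) = (-21.4)·6.4 = -136.96
Cov(Y, M) = -151.68 + (-860) + (-136.96) = -1148.64.

Cov(Y, M) = -1148.64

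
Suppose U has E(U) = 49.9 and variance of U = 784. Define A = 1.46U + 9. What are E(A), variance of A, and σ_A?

A = 1.46U + 9 is linear with a = 1.46, b = 9.
E(A) = a·E(U) + b = 1.46·49.9 + 9 = 81.854.
variance of A = a²·variance of U = 1.46²·784 = 1671.1744 (the additive constant 9 does not affect variance).
σ_U = √784 = 28.
σ_A = |a|·σ_U = |1.46|·28 = 40.88.

E(A) = 81.854, variance of A = 1671.1744, σ_A = 40.88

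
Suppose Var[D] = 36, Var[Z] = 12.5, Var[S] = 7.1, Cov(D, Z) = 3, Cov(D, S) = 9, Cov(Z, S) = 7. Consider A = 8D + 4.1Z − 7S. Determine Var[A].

Var[A] = 1649.025

Var[A] = a²·Var[D] + b²·Var[Z] + c²·Var[S] + 2ab·Cov(D, Z) + 2ac·Cov(D, S) + 2bc·Cov(Z, S), with a = 8, b = 4.1, c = -7.
= 2304 + 210.125 + 347.9 + 196.8 + (-1008) + (-401.8)
= 1649.025.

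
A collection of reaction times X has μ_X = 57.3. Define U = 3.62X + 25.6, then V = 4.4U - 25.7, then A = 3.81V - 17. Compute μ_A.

μ_U = 3.62·57.3 + 25.6 = 233.026.
μ_V = 4.4·233.026 + (-25.7) = 999.6144.
μ_A = 3.81·999.6144 + (-17) = 3791.530864.

μ_A = 3791.530864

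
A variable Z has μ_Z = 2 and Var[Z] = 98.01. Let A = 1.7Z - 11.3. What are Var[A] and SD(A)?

A = 1.7Z - 11.3 is linear with a = 1.7, b = -11.3.
Var[A] = a²·Var[Z] = 1.7²·98.01 = 283.2489 (the additive constant -11.3 does not affect variance).
SD(Z) = √98.01 = 9.9.
SD(A) = |a|·SD(Z) = |1.7|·9.9 = 16.83.

Var[A] = 283.2489, SD(A) = 16.83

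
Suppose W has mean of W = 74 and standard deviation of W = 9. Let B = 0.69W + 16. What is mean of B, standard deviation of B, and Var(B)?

mean of B = 67.06, standard deviation of B = 6.21, Var(B) = 38.5641

B = 0.69W + 16 is linear with a = 0.69, b = 16.
mean of B = a·mean of W + b = 0.69·74 + 16 = 67.06.
standard deviation of B = |a|·standard deviation of W = |0.69|·9 = 6.21.
Var(W) = 9² = 81.
Var(B) = a²·Var(W) = 0.69²·81 = 38.5641 (the additive constant 16 does not affect variance).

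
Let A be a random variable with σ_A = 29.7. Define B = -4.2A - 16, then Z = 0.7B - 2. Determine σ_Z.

σ_Z = 87.318

σ_B = |-4.2|·29.7 = 124.74.
σ_Z = |0.7|·124.74 = 87.318.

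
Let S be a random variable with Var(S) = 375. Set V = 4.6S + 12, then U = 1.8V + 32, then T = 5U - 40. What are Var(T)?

Var(T) = 642735

Var(V) = 4.6²·375 = 7935.
Var(U) = 1.8²·7935 = 25709.4.
Var(T) = 5²·25709.4 = 642735.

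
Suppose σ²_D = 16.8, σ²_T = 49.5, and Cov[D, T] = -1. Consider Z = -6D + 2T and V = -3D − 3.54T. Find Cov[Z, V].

By bilinearity, Cov[Z, V] = ac·σ²_D + bd·σ²_T + (ad+bc)·Cov[D, T], with a=-6, b=2, c=-3, d=-3.54.
ac·σ²_D = (-6)·(-3)·16.8 = 302.4
bd·σ²_T = 2·(-3.54)·49.5 = -350.46
(ad+bc)·Cov[D, T] = (15.24)·(-1) = -15.24
Cov[Z, V] = 302.4 + (-350.46) + (-15.24) = -63.3.

Cov[Z, V] = -63.3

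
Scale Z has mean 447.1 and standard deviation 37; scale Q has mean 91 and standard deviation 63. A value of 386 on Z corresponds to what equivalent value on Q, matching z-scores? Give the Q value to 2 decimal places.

Q = -13.04

z = (386 − 447.1)/37 ≈ -1.6514.
Q = 91 + z·63 = 91 + (386 − 447.1)·63/37 ≈ -13.04.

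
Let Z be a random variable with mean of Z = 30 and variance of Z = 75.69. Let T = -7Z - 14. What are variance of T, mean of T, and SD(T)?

variance of T = 3708.81, mean of T = -224, SD(T) = 60.9

T = -7Z - 14 is linear with a = -7, b = -14.
variance of T = a²·variance of Z = (-7)²·75.69 = 3708.81 (the additive constant -14 does not affect variance).
mean of T = a·mean of Z + b = (-7)·30 + (-14) = -224.
SD(Z) = √75.69 = 8.7.
SD(T) = |a|·SD(Z) = |-7|·8.7 = 60.9.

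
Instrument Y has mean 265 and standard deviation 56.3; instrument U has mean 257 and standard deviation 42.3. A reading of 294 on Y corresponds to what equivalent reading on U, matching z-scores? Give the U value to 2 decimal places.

z = (294 − 265)/56.3 ≈ 0.5151.
U = 257 + z·42.3 = 257 + (294 − 265)·42.3/56.3 ≈ 278.79.

U = 278.79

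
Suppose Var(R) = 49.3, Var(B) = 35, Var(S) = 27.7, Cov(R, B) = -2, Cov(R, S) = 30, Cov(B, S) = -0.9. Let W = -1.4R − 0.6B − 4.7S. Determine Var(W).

Var(W) = 1107.485

Var(W) = a²·Var(R) + b²·Var(B) + c²·Var(S) + 2ab·Cov(R, B) + 2ac·Cov(R, S) + 2bc·Cov(B, S), with a = -1.4, b = -0.6, c = -4.7.
= 96.628 + 12.6 + 611.893 + (-3.36) + 394.8 + (-5.076)
= 1107.485.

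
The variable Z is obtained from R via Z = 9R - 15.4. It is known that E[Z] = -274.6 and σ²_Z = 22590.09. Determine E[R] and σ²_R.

E[R] = -28.8, σ²_R = 278.89

From Z = 9R - 15.4: E[Z] = a·E[R] + b, so E[R] = (E[Z] − b)/a = (-274.6 − (-15.4))/9 = -28.8.
σ²_Z = a²·σ²_R, so σ²_R = 22590.09/9² = 278.89.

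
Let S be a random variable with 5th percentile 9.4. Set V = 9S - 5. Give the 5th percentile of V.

5th percentile of V = 79.6

Since a = 9 > 0 the transformation is increasing, so the 5th percentile of V = a·(P_{5} of S) + b = 9·9.4 + (-5) = 79.6.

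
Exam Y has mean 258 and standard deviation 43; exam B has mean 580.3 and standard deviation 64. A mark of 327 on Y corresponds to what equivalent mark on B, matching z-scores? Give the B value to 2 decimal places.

B = 683.00

z = (327 − 258)/43 ≈ 1.6047.
B = 580.3 + z·64 = 580.3 + (327 − 258)·64/43 ≈ 683.00.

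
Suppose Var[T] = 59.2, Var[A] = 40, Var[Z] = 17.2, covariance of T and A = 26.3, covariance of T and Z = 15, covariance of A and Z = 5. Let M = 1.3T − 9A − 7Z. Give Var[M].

Var[M] = 3924.428

Var[M] = a²·Var[T] + b²·Var[A] + c²·Var[Z] + 2ab·covariance of T and A + 2ac·covariance of T and Z + 2bc·covariance of A and Z, with a = 1.3, b = -9, c = -7.
= 100.048 + 3240 + 842.8 + (-615.42) + (-273) + 630
= 3924.428.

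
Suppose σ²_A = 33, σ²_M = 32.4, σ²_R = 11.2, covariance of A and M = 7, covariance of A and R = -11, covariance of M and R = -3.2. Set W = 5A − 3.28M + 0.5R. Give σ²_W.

σ²_W = a²·σ²_A + b²·σ²_M + c²·σ²_R + 2ab·covariance of A and M + 2ac·covariance of A and R + 2bc·covariance of M and R, with a = 5, b = -3.28, c = 0.5.
= 825 + 348.57216 + 2.8 + (-229.6) + (-55) + 10.496
= 902.26816.

σ²_W = 902.26816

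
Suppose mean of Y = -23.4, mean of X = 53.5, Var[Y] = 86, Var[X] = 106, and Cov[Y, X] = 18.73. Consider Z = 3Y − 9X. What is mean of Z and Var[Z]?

mean of Z = -551.7, Var[Z] = 8348.58

mean of Z = 3·mean of Y + (-9)·mean of X = 3·(-23.4) + (-9)·53.5 = -551.7.
Var[Z] = a²·Var[Y] + b²·Var[X] + 2ab·Cov[Y, X] with a = 3, b = -9.
= 3²·86 + (-9)²·106 + 2·3·(-9)·18.73
= 774 + 8586 + (-1011.42) = 8348.58.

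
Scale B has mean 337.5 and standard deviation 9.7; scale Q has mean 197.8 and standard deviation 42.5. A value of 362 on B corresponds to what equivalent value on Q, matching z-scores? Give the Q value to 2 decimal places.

z = (362 − 337.5)/9.7 ≈ 2.5258.
Q = 197.8 + z·42.5 = 197.8 + (362 − 337.5)·42.5/9.7 ≈ 305.15.

Q = 305.15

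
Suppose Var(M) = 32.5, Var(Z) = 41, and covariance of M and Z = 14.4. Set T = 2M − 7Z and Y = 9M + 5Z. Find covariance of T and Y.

By bilinearity, covariance of T and Y = ac·Var(M) + bd·Var(Z) + (ad+bc)·covariance of M and Z, with a=2, b=-7, c=9, d=5.
ac·Var(M) = 2·9·32.5 = 585
bd·Var(Z) = (-7)·5·41 = -1435
(ad+bc)·covariance of M and Z = (-53)·14.4 = -763.2
covariance of T and Y = 585 + (-1435) + (-763.2) = -1613.2.

covariance of T and Y = -1613.2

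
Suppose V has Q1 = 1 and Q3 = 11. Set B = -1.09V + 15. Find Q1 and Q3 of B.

Q1(B) = 3.01, Q3(B) = 13.91

a = -1.09 < 0 reverses order: Q1(B) comes from Q3(V), Q3(B) from Q1(V).
Q1(B) = (-1.09)·11 + 15 = 3.01; Q3(B) = (-1.09)·1 + 15 = 13.91.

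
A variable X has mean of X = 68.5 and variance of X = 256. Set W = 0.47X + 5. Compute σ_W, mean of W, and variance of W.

W = 0.47X + 5 is linear with a = 0.47, b = 5.
σ_X = √256 = 16.
σ_W = |a|·σ_X = |0.47|·16 = 7.52.
mean of W = a·mean of X + b = 0.47·68.5 + 5 = 37.195.
variance of W = a²·variance of X = 0.47²·256 = 56.5504 (the additive constant 5 does not affect variance).

σ_W = 7.52, mean of W = 37.195, variance of W = 56.5504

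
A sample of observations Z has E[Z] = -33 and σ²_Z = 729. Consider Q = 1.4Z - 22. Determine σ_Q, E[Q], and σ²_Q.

Q = 1.4Z - 22 is linear with a = 1.4, b = -22.
σ_Z = √729 = 27.
σ_Q = |a|·σ_Z = |1.4|·27 = 37.8.
E[Q] = a·E[Z] + b = 1.4·(-33) + (-22) = -68.2.
σ²_Q = a²·σ²_Z = 1.4²·729 = 1428.84 (the additive constant -22 does not affect variance).

σ_Q = 37.8, E[Q] = -68.2, σ²_Q = 1428.84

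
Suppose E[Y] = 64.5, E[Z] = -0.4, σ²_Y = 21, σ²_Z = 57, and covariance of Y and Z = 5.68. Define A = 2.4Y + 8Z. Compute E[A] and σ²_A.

E[A] = 2.4·E[Y] + 8·E[Z] = 2.4·64.5 + 8·(-0.4) = 151.6.
σ²_A = a²·σ²_Y + b²·σ²_Z + 2ab·covariance of Y and Z with a = 2.4, b = 8.
= 2.4²·21 + 8²·57 + 2·2.4·8·5.68
= 120.96 + 3648 + 218.112 = 3987.072.

E[A] = 151.6, σ²_A = 3987.072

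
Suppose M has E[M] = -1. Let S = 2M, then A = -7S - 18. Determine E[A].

E[A] = -4

E[S] = 2·(-1) = -2.
E[A] = (-7)·(-2) + (-18) = -4.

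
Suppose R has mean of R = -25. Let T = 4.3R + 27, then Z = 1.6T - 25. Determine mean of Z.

mean of Z = -153.8

mean of T = 4.3·(-25) + 27 = -80.5.
mean of Z = 1.6·(-80.5) + (-25) = -153.8.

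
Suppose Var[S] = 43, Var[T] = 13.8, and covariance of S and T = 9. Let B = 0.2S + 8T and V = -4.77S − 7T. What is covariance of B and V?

covariance of B and V = -1169.862

By bilinearity, covariance of B and V = ac·Var[S] + bd·Var[T] + (ad+bc)·covariance of S and T, with a=0.2, b=8, c=-4.77, d=-7.
ac·Var[S] = 0.2·(-4.77)·43 = -41.022
bd·Var[T] = 8·(-7)·13.8 = -772.8
(ad+bc)·covariance of S and T = (-39.56)·9 = -356.04
covariance of B and V = -41.022 + (-772.8) + (-356.04) = -1169.862.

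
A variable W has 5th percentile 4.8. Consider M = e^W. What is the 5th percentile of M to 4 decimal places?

5th percentile of M = 121.5104

e^W is increasing, so P_{5}(M) = g(P_{5}(W)) ≈ 121.5104.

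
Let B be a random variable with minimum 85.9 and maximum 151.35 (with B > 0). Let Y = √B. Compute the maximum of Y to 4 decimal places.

√B is increasing on this domain, so max(Y) comes from max(B) = 151.35: max(Y) = √(151.35) ≈ 12.3024.

max(Y) = 12.3024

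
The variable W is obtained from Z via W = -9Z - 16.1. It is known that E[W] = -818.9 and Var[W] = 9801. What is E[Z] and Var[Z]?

E[Z] = 89.2, Var[Z] = 121

From W = -9Z - 16.1: E[W] = a·E[Z] + b, so E[Z] = (E[W] − b)/a = (-818.9 − (-16.1))/(-9) = 89.2.
Var[W] = a²·Var[Z], so Var[Z] = 9801/(-9)² = 121.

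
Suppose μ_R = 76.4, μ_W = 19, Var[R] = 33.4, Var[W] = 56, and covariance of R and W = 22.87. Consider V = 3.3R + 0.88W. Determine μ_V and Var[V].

μ_V = 268.84, Var[V] = 539.92136

μ_V = 3.3·μ_R + 0.88·μ_W = 3.3·76.4 + 0.88·19 = 268.84.
Var[V] = a²·Var[R] + b²·Var[W] + 2ab·covariance of R and W with a = 3.3, b = 0.88.
= 3.3²·33.4 + 0.88²·56 + 2·3.3·0.88·22.87
= 363.726 + 43.3664 + 132.82896 = 539.92136.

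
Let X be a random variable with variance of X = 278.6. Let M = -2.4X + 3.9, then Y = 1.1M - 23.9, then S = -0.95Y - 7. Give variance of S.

variance of S = 1752.4118304

variance of M = (-2.4)²·278.6 = 1604.736.
variance of Y = 1.1²·1604.736 = 1941.73056.
variance of S = (-0.95)²·1941.73056 = 1752.4118304.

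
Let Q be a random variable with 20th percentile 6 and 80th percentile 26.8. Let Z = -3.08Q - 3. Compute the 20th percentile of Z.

Since a = -3.08 < 0 the transformation is decreasing, reversing order: the 20th percentile of Z corresponds to the 80th percentile of Q.
So P_{20}(Z) = a·P_{80}(Q) + b = (-3.08)·26.8 + (-3) = -85.544.

20th percentile of Z = -85.544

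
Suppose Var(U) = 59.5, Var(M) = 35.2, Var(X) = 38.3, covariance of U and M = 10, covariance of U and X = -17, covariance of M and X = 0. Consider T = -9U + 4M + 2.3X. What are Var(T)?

Var(T) = a²·Var(U) + b²·Var(M) + c²·Var(X) + 2ab·covariance of U and M + 2ac·covariance of U and X + 2bc·covariance of M and X, with a = -9, b = 4, c = 2.3.
= 4819.5 + 563.2 + 202.607 + (-720) + 703.8 + 0
= 5569.107.

Var(T) = 5569.107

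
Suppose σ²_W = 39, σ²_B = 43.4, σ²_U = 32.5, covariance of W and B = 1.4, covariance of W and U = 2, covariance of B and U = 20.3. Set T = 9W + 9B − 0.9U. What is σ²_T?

σ²_T = 6566.265

σ²_T = a²·σ²_W + b²·σ²_B + c²·σ²_U + 2ab·covariance of W and B + 2ac·covariance of W and U + 2bc·covariance of B and U, with a = 9, b = 9, c = -0.9.
= 3159 + 3515.4 + 26.325 + 226.8 + (-32.4) + (-328.86)
= 6566.265.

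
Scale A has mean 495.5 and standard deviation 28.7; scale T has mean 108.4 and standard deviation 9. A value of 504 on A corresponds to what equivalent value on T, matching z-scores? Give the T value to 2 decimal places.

T = 111.07

z = (504 − 495.5)/28.7 ≈ 0.2962.
T = 108.4 + z·9 = 108.4 + (504 − 495.5)·9/28.7 ≈ 111.07.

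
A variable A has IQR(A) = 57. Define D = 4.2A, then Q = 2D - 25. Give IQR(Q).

IQR(Q) = 478.8

IQR(D) = |4.2|·57 = 239.4.
IQR(Q) = |2|·239.4 = 478.8.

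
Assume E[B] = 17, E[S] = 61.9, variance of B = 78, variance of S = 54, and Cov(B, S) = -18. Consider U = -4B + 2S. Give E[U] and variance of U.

E[U] = 55.8, variance of U = 1752

E[U] = (-4)·E[B] + 2·E[S] = (-4)·17 + 2·61.9 = 55.8.
variance of U = a²·variance of B + b²·variance of S + 2ab·Cov(B, S) with a = -4, b = 2.
= (-4)²·78 + 2²·54 + 2·(-4)·2·(-18)
= 1248 + 216 + 288 = 1752.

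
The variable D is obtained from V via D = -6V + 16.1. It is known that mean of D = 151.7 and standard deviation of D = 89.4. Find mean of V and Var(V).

From D = -6V + 16.1: mean of D = a·mean of V + b, so mean of V = (mean of D − b)/a = (151.7 − 16.1)/(-6) = -22.6.
Var(D) = 89.4² = 7992.36.
Var(D) = a²·Var(V), so Var(V) = 7992.36/(-6)² = 222.01.

mean of V = -22.6, Var(V) = 222.01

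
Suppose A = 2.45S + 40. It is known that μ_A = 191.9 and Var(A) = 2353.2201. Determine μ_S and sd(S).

μ_S = 62, sd(S) = 19.8

From A = 2.45S + 40: μ_A = a·μ_S + b, so μ_S = (μ_A − b)/a = (191.9 − 40)/2.45 = 62.
sd(A) = √2353.2201 = 48.51.
sd(A) = |a|·sd(S), so sd(S) = 48.51/|2.45| = 19.8.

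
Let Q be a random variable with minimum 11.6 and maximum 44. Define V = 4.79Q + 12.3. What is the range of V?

Range(V) = 155.196

Range of Q = 44 − 11.6 = 32.4.
Range(V) = |a|·Range(Q) = |4.79|·32.4 = 155.196.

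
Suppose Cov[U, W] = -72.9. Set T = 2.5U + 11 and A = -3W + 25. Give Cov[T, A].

Cov[T, A] = a·c·Cov[U, W] = 2.5·(-3)·(-72.9) = 546.75. Additive constants drop out.

Cov[T, A] = 546.75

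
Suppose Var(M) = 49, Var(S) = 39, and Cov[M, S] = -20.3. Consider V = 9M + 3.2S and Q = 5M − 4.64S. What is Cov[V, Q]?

Cov[V, Q] = 2148.856

By bilinearity, Cov[V, Q] = ac·Var(M) + bd·Var(S) + (ad+bc)·Cov[M, S], with a=9, b=3.2, c=5, d=-4.64.
ac·Var(M) = 9·5·49 = 2205
bd·Var(S) = 3.2·(-4.64)·39 = -579.072
(ad+bc)·Cov[M, S] = (-25.76)·(-20.3) = 522.928
Cov[V, Q] = 2205 + (-579.072) + 522.928 = 2148.856.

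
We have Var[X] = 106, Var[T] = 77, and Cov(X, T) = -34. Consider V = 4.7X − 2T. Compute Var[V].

Var[V] = a²·Var[X] + b²·Var[T] + 2ab·Cov(X, T) with a = 4.7, b = -2.
= 4.7²·106 + (-2)²·77 + 2·4.7·(-2)·(-34)
= 2341.54 + 308 + 639.2 = 3288.74.

Var[V] = 3288.74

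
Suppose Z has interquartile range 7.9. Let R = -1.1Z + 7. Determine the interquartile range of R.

Under R = aZ + b, IQR(R) = |a|·IQR(Z) = |-1.1|·7.9 = 8.69 (shifts cancel; spread scales by |a|).

IQR(R) = 8.69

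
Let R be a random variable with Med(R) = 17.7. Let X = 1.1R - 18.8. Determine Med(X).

A linear map preserves order up to sign, so Med(X) = a·Med(R) + b = 1.1·17.7 + (-18.8) = 0.67.

Med(X) = 0.67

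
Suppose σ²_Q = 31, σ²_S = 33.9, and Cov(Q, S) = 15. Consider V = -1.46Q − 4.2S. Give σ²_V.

σ²_V = a²·σ²_Q + b²·σ²_S + 2ab·Cov(Q, S) with a = -1.46, b = -4.2.
= (-1.46)²·31 + (-4.2)²·33.9 + 2·(-1.46)·(-4.2)·15
= 66.0796 + 597.996 + 183.96 = 848.0356.

σ²_V = 848.0356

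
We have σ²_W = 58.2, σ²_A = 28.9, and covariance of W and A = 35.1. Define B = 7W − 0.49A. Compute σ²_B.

σ²_B = a²·σ²_W + b²·σ²_A + 2ab·covariance of W and A with a = 7, b = -0.49.
= 7²·58.2 + (-0.49)²·28.9 + 2·7·(-0.49)·35.1
= 2851.8 + 6.93889 + (-240.786) = 2617.95289.

σ²_B = 2617.95289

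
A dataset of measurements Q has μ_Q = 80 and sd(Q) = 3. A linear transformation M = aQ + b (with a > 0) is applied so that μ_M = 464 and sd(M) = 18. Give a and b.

a = 6, b = -16

sd(M) = a·sd(Q) (a > 0), so a = 18/3 = 6.
μ_M = a·μ_Q + b, so b = 464 − 6·80 = -16.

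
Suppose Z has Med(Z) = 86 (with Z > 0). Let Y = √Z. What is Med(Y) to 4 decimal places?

Med(Y) = 9.2736

√Z is monotone on this domain, so Med(Y) = √(86) ≈ 9.2736.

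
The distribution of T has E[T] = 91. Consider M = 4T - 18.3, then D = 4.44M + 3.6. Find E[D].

E[M] = 4·91 + (-18.3) = 345.7.
E[D] = 4.44·345.7 + 3.6 = 1538.508.

E[D] = 1538.508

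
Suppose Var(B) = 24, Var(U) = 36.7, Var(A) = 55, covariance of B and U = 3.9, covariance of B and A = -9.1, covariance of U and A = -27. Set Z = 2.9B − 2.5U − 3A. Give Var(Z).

Var(Z) = 623.005

Var(Z) = a²·Var(B) + b²·Var(U) + c²·Var(A) + 2ab·covariance of B and U + 2ac·covariance of B and A + 2bc·covariance of U and A, with a = 2.9, b = -2.5, c = -3.
= 201.84 + 229.375 + 495 + (-56.55) + 158.34 + (-405)
= 623.005.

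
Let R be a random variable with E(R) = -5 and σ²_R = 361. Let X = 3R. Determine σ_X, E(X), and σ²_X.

X = 3R is linear with a = 3, b = 0.
σ_R = √361 = 19.
σ_X = |a|·σ_R = |3|·19 = 57.
E(X) = a·E(R) + b = 3·(-5) = -15.
σ²_X = a²·σ²_R = 3²·361 = 3249.

σ_X = 57, E(X) = -15, σ²_X = 3249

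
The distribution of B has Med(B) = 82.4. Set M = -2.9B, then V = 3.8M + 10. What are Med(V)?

Med(M) = (-2.9)·82.4 = -238.96.
Med(V) = 3.8·(-238.96) + 10 = -898.048.

Med(V) = -898.048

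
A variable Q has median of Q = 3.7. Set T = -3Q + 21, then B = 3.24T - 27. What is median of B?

median of B = 5.076

median of T = (-3)·3.7 + 21 = 9.9.
median of B = 3.24·9.9 + (-27) = 5.076.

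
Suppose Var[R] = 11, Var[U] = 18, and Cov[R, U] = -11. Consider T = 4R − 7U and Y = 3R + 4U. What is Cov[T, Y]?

Cov[T, Y] = -317

By bilinearity, Cov[T, Y] = ac·Var[R] + bd·Var[U] + (ad+bc)·Cov[R, U], with a=4, b=-7, c=3, d=4.
ac·Var[R] = 4·3·11 = 132
bd·Var[U] = (-7)·4·18 = -504
(ad+bc)·Cov[R, U] = (-5)·(-11) = 55
Cov[T, Y] = 132 + (-504) + 55 = -317.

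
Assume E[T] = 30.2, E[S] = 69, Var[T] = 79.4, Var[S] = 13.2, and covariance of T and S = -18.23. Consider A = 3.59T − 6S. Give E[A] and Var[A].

E[A] = 3.59·E[T] + (-6)·E[S] = 3.59·30.2 + (-6)·69 = -305.582.
Var[A] = a²·Var[T] + b²·Var[S] + 2ab·covariance of T and S with a = 3.59, b = -6.
= 3.59²·79.4 + (-6)²·13.2 + 2·3.59·(-6)·(-18.23)
= 1023.31514 + 475.2 + 785.3484 = 2283.86354.

E[A] = -305.582, Var[A] = 2283.86354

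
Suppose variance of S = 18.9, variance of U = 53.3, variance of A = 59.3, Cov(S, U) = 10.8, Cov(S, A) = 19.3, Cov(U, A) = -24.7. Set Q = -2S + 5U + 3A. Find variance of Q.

variance of Q = a²·variance of S + b²·variance of U + c²·variance of A + 2ab·Cov(S, U) + 2ac·Cov(S, A) + 2bc·Cov(U, A), with a = -2, b = 5, c = 3.
= 75.6 + 1332.5 + 533.7 + (-216) + (-231.6) + (-741)
= 753.2.

variance of Q = 753.2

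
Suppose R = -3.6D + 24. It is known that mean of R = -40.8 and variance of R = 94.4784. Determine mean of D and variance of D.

From R = -3.6D + 24: mean of R = a·mean of D + b, so mean of D = (mean of R − b)/a = (-40.8 − 24)/(-3.6) = 18.
variance of R = a²·variance of D, so variance of D = 94.4784/(-3.6)² = 7.29.

mean of D = 18, variance of D = 7.29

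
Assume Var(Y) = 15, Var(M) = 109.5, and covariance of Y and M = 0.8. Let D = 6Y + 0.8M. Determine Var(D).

Var(D) = a²·Var(Y) + b²·Var(M) + 2ab·covariance of Y and M with a = 6, b = 0.8.
= 6²·15 + 0.8²·109.5 + 2·6·0.8·0.8
= 540 + 70.08 + 7.68 = 617.76.

Var(D) = 617.76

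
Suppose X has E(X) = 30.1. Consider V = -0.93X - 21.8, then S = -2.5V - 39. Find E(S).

E(S) = 85.4825

E(V) = (-0.93)·30.1 + (-21.8) = -49.793.
E(S) = (-2.5)·(-49.793) + (-39) = 85.4825.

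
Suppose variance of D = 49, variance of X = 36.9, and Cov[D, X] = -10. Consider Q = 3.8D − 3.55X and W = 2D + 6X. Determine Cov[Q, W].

By bilinearity, Cov[Q, W] = ac·variance of D + bd·variance of X + (ad+bc)·Cov[D, X], with a=3.8, b=-3.55, c=2, d=6.
ac·variance of D = 3.8·2·49 = 372.4
bd·variance of X = (-3.55)·6·36.9 = -785.97
(ad+bc)·Cov[D, X] = (15.7)·(-10) = -157
Cov[Q, W] = 372.4 + (-785.97) + (-157) = -570.57.

Cov[Q, W] = -570.57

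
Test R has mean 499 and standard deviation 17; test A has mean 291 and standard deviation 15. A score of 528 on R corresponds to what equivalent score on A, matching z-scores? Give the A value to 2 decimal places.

A = 316.59

z = (528 − 499)/17 ≈ 1.7059.
A = 291 + z·15 = 291 + (528 − 499)·15/17 ≈ 316.59.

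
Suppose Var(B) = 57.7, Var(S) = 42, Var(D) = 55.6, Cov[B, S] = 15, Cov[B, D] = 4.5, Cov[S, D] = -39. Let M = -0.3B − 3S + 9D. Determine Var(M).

Var(M) = 6995.493

Var(M) = a²·Var(B) + b²·Var(S) + c²·Var(D) + 2ab·Cov[B, S] + 2ac·Cov[B, D] + 2bc·Cov[S, D], with a = -0.3, b = -3, c = 9.
= 5.193 + 378 + 4503.6 + 27 + (-24.3) + 2106
= 6995.493.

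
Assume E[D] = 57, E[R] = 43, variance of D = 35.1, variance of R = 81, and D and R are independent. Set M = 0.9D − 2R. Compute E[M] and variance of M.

E[M] = -34.7, variance of M = 352.431

E[M] = 0.9·E[D] + (-2)·E[R] = 0.9·57 + (-2)·43 = -34.7.
variance of M = a²·variance of D + b²·variance of R + 2ab·covariance of D and R with a = 0.9, b = -2.
Independence gives covariance of D and R = 0.
= 0.9²·35.1 + (-2)²·81 + 2·0.9·(-2)·0
= 28.431 + 324 + 0 = 352.431.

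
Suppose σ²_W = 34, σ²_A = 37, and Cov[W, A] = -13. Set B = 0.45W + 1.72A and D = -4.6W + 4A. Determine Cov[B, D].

By bilinearity, Cov[B, D] = ac·σ²_W + bd·σ²_A + (ad+bc)·Cov[W, A], with a=0.45, b=1.72, c=-4.6, d=4.
ac·σ²_W = 0.45·(-4.6)·34 = -70.38
bd·σ²_A = 1.72·4·37 = 254.56
(ad+bc)·Cov[W, A] = (-6.112)·(-13) = 79.456
Cov[B, D] = -70.38 + 254.56 + 79.456 = 263.636.

Cov[B, D] = 263.636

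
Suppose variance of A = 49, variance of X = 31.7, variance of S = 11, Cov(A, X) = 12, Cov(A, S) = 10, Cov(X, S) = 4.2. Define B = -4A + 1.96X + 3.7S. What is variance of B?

variance of B = a²·variance of A + b²·variance of X + c²·variance of S + 2ab·Cov(A, X) + 2ac·Cov(A, S) + 2bc·Cov(X, S), with a = -4, b = 1.96, c = 3.7.
= 784 + 121.77872 + 150.59 + (-188.16) + (-296) + 60.9168
= 633.12552.

variance of B = 633.12552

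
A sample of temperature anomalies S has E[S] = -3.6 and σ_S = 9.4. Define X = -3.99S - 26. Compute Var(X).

X = -3.99S - 26 is linear with a = -3.99, b = -26.
Var(S) = 9.4² = 88.36.
Var(X) = a²·Var(S) = (-3.99)²·88.36 = 1406.700036 (the additive constant -26 does not affect variance).

Var(X) = 1406.700036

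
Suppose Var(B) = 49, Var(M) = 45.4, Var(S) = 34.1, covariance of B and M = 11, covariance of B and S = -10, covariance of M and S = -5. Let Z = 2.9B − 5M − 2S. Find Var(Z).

Var(Z) = 1380.49

Var(Z) = a²·Var(B) + b²·Var(M) + c²·Var(S) + 2ab·covariance of B and M + 2ac·covariance of B and S + 2bc·covariance of M and S, with a = 2.9, b = -5, c = -2.
= 412.09 + 1135 + 136.4 + (-319) + 116 + (-100)
= 1380.49.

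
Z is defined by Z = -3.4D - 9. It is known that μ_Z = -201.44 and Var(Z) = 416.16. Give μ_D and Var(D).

From Z = -3.4D - 9: μ_Z = a·μ_D + b, so μ_D = (μ_Z − b)/a = (-201.44 − (-9))/(-3.4) = 56.6.
Var(Z) = a²·Var(D), so Var(D) = 416.16/(-3.4)² = 36.

μ_D = 56.6, Var(D) = 36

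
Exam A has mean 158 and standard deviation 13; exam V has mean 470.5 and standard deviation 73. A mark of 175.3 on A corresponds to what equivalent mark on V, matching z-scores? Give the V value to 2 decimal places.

z = (175.3 − 158)/13 ≈ 1.3308.
V = 470.5 + z·73 = 470.5 + (175.3 − 158)·73/13 ≈ 567.65.

V = 567.65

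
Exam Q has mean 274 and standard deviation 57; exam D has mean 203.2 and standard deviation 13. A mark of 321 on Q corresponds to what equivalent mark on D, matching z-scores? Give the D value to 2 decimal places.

D = 213.92

z = (321 − 274)/57 ≈ 0.8246.
D = 203.2 + z·13 = 203.2 + (321 − 274)·13/57 ≈ 213.92.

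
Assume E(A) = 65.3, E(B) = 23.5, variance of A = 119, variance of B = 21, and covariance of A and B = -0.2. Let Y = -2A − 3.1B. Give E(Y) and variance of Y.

E(Y) = (-2)·E(A) + (-3.1)·E(B) = (-2)·65.3 + (-3.1)·23.5 = -203.45.
variance of Y = a²·variance of A + b²·variance of B + 2ab·covariance of A and B with a = -2, b = -3.1.
= (-2)²·119 + (-3.1)²·21 + 2·(-2)·(-3.1)·(-0.2)
= 476 + 201.81 + (-2.48) = 675.33.

E(Y) = -203.45, variance of Y = 675.33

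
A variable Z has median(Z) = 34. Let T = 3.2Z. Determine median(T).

A linear map preserves order up to sign, so median(T) = a·median(Z) + b = 3.2·34 = 108.8.

median(T) = 108.8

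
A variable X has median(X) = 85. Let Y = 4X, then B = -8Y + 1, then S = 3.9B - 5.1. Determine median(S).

median(S) = -10609.2

median(Y) = 4·85 = 340.
median(B) = (-8)·340 + 1 = -2719.
median(S) = 3.9·(-2719) + (-5.1) = -10609.2.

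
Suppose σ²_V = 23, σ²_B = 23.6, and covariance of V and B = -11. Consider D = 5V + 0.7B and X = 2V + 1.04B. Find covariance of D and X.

covariance of D and X = 174.5808

By bilinearity, covariance of D and X = ac·σ²_V + bd·σ²_B + (ad+bc)·covariance of V and B, with a=5, b=0.7, c=2, d=1.04.
ac·σ²_V = 5·2·23 = 230
bd·σ²_B = 0.7·1.04·23.6 = 17.1808
(ad+bc)·covariance of V and B = (6.6)·(-11) = -72.6
covariance of D and X = 230 + 17.1808 + (-72.6) = 174.5808.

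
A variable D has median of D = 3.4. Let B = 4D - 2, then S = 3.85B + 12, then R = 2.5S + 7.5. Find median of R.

median of R = 149.15

median of B = 4·3.4 + (-2) = 11.6.
median of S = 3.85·11.6 + 12 = 56.66.
median of R = 2.5·56.66 + 7.5 = 149.15.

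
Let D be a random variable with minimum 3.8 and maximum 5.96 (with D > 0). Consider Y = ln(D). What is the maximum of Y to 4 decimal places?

ln(D) is increasing on this domain, so max(Y) comes from max(D) = 5.96: max(Y) = ln(5.96) ≈ 1.7851.

max(Y) = 1.7851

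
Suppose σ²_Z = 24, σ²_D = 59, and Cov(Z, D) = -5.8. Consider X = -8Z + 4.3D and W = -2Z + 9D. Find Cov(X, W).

By bilinearity, Cov(X, W) = ac·σ²_Z + bd·σ²_D + (ad+bc)·Cov(Z, D), with a=-8, b=4.3, c=-2, d=9.
ac·σ²_Z = (-8)·(-2)·24 = 384
bd·σ²_D = 4.3·9·59 = 2283.3
(ad+bc)·Cov(Z, D) = (-80.6)·(-5.8) = 467.48
Cov(X, W) = 384 + 2283.3 + 467.48 = 3134.78.

Cov(X, W) = 3134.78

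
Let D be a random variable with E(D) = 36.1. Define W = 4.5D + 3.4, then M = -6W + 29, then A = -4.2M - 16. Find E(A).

E(A) = 4041.62

E(W) = 4.5·36.1 + 3.4 = 165.85.
E(M) = (-6)·165.85 + 29 = -966.1.
E(A) = (-4.2)·(-966.1) + (-16) = 4041.62.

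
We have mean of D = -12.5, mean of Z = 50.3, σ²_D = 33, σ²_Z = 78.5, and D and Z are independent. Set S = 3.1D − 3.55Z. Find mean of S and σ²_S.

mean of S = -217.315, σ²_S = 1306.42625

mean of S = 3.1·mean of D + (-3.55)·mean of Z = 3.1·(-12.5) + (-3.55)·50.3 = -217.315.
σ²_S = a²·σ²_D + b²·σ²_Z + 2ab·Cov[D, Z] with a = 3.1, b = -3.55.
Independence gives Cov[D, Z] = 0.
= 3.1²·33 + (-3.55)²·78.5 + 2·3.1·(-3.55)·0
= 317.13 + 989.29625 + 0 = 1306.42625.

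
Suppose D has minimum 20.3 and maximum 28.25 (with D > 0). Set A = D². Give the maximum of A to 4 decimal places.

max(A) = 798.0625

D² is increasing on this domain, so max(A) comes from max(D) = 28.25: max(A) = square(28.25) = 798.0625.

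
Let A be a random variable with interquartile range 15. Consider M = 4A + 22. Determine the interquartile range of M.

IQR(M) = 60

Under M = aA + b, IQR(M) = |a|·IQR(A) = |4|·15 = 60 (shifts cancel; spread scales by |a|).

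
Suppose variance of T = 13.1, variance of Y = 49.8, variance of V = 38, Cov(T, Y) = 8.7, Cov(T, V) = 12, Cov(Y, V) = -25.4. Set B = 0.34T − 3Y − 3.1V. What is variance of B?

variance of B = 299.41036

variance of B = a²·variance of T + b²·variance of Y + c²·variance of V + 2ab·Cov(T, Y) + 2ac·Cov(T, V) + 2bc·Cov(Y, V), with a = 0.34, b = -3, c = -3.1.
= 1.51436 + 448.2 + 365.18 + (-17.748) + (-25.296) + (-472.44)
= 299.41036.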